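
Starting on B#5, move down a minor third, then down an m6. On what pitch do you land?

B##4

Down a minor third from B#5: G##5 (3 semitones down).
G##5 down a minor sixth → B##4 (8 semitones).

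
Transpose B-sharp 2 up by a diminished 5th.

The fifth takes the letter from B up to F.
A diminished fifth is 6 semitones; 6 semitones up from B#2 gives F#3.

F-sharp 3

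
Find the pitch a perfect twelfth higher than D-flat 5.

Five letters up from D (plus an octave) reaches A.
A perfect twelfth spans 19 semitones, so from Db5 the target pitch is Ab6.

A-flat 6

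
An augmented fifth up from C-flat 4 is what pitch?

G 4

Counting five letter names up from C lands on G.
An augmented fifth is 8 semitones; 8 semitones up from Cb4 gives G4.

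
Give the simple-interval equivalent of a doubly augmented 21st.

Each octave removed subtracts seven from the number: 21 − 14 = 7.
Quality carries through unchanged, so the simple form is a doubly augmented seventh.

doubly augmented seventh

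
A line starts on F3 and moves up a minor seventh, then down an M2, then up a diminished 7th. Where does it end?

Up a minor seventh from F3: Eb4 (10 semitones up).
Down a major second from Eb4: Db4 (2 semitones down).
Up a diminished seventh from Db4: Cbb5 (9 semitones up).

Cbb5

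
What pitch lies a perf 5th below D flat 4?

G flat 3

Five letter names down from D: G.
A perfect fifth spans 7 semitones, so from Db4 the target pitch is Gb3.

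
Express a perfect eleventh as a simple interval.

perfect fourth

Subtracting seven from the interval number removes an octave: 11 − 7 = 4.
Quality carries through unchanged, so the simple form is a perfect fourth.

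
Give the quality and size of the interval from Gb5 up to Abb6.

G to A spans two letter names (G-A), plus an octave, so the interval is some kind of ninth.
A major ninth would be 14 semitones, but Gb5 to Abb6 is 13 — one semitone narrower, making it a minor ninth.
(Equivalently, a compound minor second: a minor second plus an octave.)

minor 9th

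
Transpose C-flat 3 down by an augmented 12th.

The twelfth's letter: C down five letter names plus an octave → F.
An augmented twelfth spans 20 semitones, so from Cb3 the target pitch is Fbb1.

F-double-flat 1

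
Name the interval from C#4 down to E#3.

minor sixth

Descending from C#4 to E#3 is the same interval as ascending E#3 to C#4.
E to C spans six letter names (E-F-G-A-B-C): a sixth.
At 8 semitones, E#3→C#4 falls one short of a major sixth: minor.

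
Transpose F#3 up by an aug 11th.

Counting four letter names plus an octave up from F lands on B.
An augmented eleventh is 18 semitones; 18 semitones up from F#3 gives B#4.

B#4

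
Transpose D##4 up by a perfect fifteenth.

D##6

A fifteenth keeps the letter name D, two octaves up from D.
A perfect fifteenth is 24 semitones; 24 semitones up from D##4 gives D##6.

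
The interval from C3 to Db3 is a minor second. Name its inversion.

The rule of nine gives the new number: 9 − 2 = 7, so a second becomes a seventh.
Quality inverts too: minor becomes major. That makes the inversion a major seventh.

major seventh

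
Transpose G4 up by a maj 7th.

F#5

Counting seven letter names up from G lands on F.
A major seventh spans 11 semitones, so from G4 the target pitch is F#5.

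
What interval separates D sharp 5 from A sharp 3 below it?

Descending from D#5 to A#3 is the same interval as ascending A#3 to D#5.
A to D spans four letter names (A-B-C-D), plus an octave — that makes it an eleventh of some quality.
The perfect eleventh spans 17 semitones, and A#3 to D#5 is exactly 17 semitones — so this is a perfect eleventh.
(Equivalently, a compound perfect fourth: a perfect fourth plus an octave.)

P11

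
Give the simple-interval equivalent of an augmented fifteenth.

augmented octave

Subtracting seven from the interval number removes an octave: 15 − 7 = 8.
Quality carries through unchanged, so the simple form is an augmented octave.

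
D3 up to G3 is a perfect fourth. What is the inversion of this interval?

The rule of nine gives the new number: 9 − 4 = 5, so a fourth becomes a fifth.
The quality also flips — perfect stays perfect — giving a perfect fifth.

perfect fifth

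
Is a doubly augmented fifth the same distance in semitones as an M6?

Yes

A doubly augmented fifth = 9 semitones = a major sixth; enharmonically equal.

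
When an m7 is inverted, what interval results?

The rule of nine gives the new number: 9 − 7 = 2, so a seventh becomes a second.
The quality also flips — minor becomes major — giving a major second.

major second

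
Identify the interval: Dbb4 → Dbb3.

Descending from Dbb4 to Dbb3 is the same interval as ascending Dbb3 to Dbb4.
D to D is the same letter name, plus an octave — that makes it an octave of some quality.
Dbb3 to Dbb4 is 12 semitones, matching the perfect octave exactly, so the quality is perfect.

perfect octave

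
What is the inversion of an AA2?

dd7

Interval numbers invert to sum to nine: 2 + 7 = 9, so a second inverts to a seventh.
The quality also flips — doubly augmented becomes doubly diminished — giving a doubly diminished seventh.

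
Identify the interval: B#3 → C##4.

B to C spans two letter names (B-C), so the interval is some kind of second.
B#3 to C##4 is 2 semitones, matching the major second exactly, so the quality is major.

major second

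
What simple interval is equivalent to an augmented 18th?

A4

Subtracting seven from the interval number removes an octave: 18 − 14 = 4.
Quality carries through unchanged, so the simple form is an augmented fourth.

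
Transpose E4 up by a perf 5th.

Counting five letter names up from E lands on B.
A perfect fifth is 7 semitones; 7 semitones up from E4 gives B4.

B4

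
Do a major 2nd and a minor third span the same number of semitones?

2 semitones (major second) vs 3 semitones (minor third): not equal.

No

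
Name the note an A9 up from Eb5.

Two letters up from E (plus an octave) reaches F.
An augmented ninth spans 15 semitones, so from Eb5 the target pitch is F#6.

F#6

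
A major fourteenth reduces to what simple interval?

major 7th

Each octave removed subtracts seven from the number: 14 − 7 = 7.
Quality carries through unchanged, so the simple form is a major seventh.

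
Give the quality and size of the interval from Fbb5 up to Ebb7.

major fourteenth

F to E spans seven letter names (F-G-A-B-C-D-E), plus an octave, so the interval is some kind of fourteenth.
Counting semitones, Fbb5→Ebb7 is 23, which is the major fourteenth.
(Equivalently, a compound major seventh: a major seventh plus an octave.)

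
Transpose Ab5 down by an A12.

Five letters down from A (plus an octave) reaches D.
An augmented twelfth is 20 semitones; 20 semitones down from Ab5 gives Dbb4.

Dbb4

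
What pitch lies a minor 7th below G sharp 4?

A sharp 3

Seven letter names down from G: A.
A minor seventh is 10 semitones; 10 semitones down from G#4 gives A#3.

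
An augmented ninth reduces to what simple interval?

augmented 2nd

Subtracting seven from the interval number removes an octave: 9 − 7 = 2.
Quality carries through unchanged, so the simple form is an augmented second.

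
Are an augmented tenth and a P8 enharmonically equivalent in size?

An augmented tenth spans 17 semitones; a perfect octave spans 12 semitones. They differ by 5.

No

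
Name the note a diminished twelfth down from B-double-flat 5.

E-flat 4

Counting five letter names plus an octave down from B lands on E.
A diminished twelfth spans 18 semitones, so from Bbb5 the target pitch is Eb4.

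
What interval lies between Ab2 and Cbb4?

A to C spans three letter names (A-B-C), plus an octave: a tenth.
The major tenth is 16 semitones; here we have 14, two semitones narrower: diminished.
(Equivalently, a compound diminished third: a diminished third plus an octave.)

diminished tenth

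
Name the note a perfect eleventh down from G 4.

The eleventh's letter: G down four letter names plus an octave → D.
A perfect eleventh is 17 semitones; 17 semitones down from G4 gives D3.

D 3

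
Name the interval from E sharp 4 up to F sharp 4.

E to F spans two letter names (E-F): a second.
A major second would be 2 semitones, but E#4 to F#4 is 1 — one semitone narrower, making it a minor second.

m2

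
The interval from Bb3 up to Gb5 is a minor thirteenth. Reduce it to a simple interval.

minor 6th

Each octave removed subtracts seven from the number: 13 − 7 = 6.
Quality carries through unchanged, so the simple form is a minor sixth.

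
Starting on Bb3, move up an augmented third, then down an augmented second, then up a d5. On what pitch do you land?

An augmented third up from Bb3 is D#4.
An augmented second down from D#4 is C4.
Up a diminished fifth from C4: Gb4 (6 semitones up).

Gb4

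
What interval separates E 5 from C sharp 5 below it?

minor third

Descending from E5 to C#5 is the same interval as ascending C#5 to E5.
C to E spans three letter names (C-D-E), so the interval is some kind of third.
C#5 to E5 is 3 semitones, a half step short of the major third (4), so this is minor.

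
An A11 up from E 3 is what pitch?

A-sharp 4

The eleventh's letter: E up four letter names plus an octave → A.
An augmented eleventh spans 18 semitones, so from E3 the target pitch is A#4.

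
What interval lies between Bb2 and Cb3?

minor second

B to C spans two letter names (B-C): a second.
Bb2 to Cb3 is 1 semitone, a half step short of the major second (2), so this is minor.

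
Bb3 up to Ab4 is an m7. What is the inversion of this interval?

Inverted interval numbers add to nine, so a seventh pairs with a second (7 + 2 = 9).
And minor becomes major under inversion, so we get a major second.

M2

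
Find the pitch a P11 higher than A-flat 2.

D-flat 4

Counting four letter names plus an octave up from A lands on D.
Moving 17 semitones up from Ab2 (the size of a perfect eleventh) reaches Db4.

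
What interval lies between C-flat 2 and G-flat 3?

perfect 12th

C to G spans five letter names (C-D-E-F-G), plus an octave: a twelfth.
Counting semitones, Cb2→Gb3 is 19, which is the perfect twelfth.
(Equivalently, a compound perfect fifth: a perfect fifth plus an octave.)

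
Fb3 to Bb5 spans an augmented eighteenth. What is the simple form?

augmented fourth

Subtracting seven from the interval number removes an octave: 18 − 14 = 4.
So an augmented eighteenth is 2 octaves plus an augmented fourth. The quality is unchanged.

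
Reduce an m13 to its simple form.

Subtracting seven from the interval number removes an octave: 13 − 7 = 6.
So a minor thirteenth is an octave plus a minor sixth. The quality is unchanged.

minor 6th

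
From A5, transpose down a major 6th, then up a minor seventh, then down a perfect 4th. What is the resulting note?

F5

A major sixth down from A5 is C5.
Up a minor seventh from C5: Bb5 (10 semitones up).
Down a perfect fourth from Bb5: F5 (5 semitones down).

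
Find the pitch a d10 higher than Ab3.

Cbb5

Counting three letter names plus an octave up from A lands on C.
A diminished tenth is 14 semitones; 14 semitones up from Ab3 gives Cbb5.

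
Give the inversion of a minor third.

M6

The rule of nine gives the new number: 9 − 3 = 6, so a third becomes a sixth.
The quality also flips — minor becomes major — giving a major sixth.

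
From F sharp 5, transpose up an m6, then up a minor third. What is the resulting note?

F#5 up a minor sixth → D6 (8 semitones).
A minor third up from D6 is F6.

F 6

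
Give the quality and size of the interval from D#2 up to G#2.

perfect fourth

D to G spans four letter names (D-E-F-G) — that makes it a fourth of some quality.
Counting semitones, D#2→G#2 is 5, which is the perfect fourth.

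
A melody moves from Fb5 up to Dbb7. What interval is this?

minor thirteenth

F to D spans six letter names (F-G-A-B-C-D), plus an octave: a thirteenth.
Fb5 to Dbb7 is 20 semitones, a half step short of the major thirteenth (21), so this is minor.
(Equivalently, a compound minor sixth: a minor sixth plus an octave.)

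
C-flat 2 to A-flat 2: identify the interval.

major sixth

C to A spans six letter names (C-D-E-F-G-A) — that makes it a sixth of some quality.
Counting semitones, Cb2→Ab2 is 9, which is the major sixth.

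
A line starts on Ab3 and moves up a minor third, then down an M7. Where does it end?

Up a minor third from Ab3: Cb4 (3 semitones up).
Cb4 down a major seventh → Dbb3 (11 semitones).

Dbb3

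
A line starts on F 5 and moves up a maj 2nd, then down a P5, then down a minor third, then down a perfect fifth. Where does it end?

A major second up from F5 is G5.
G5 down a perfect fifth → C5 (7 semitones).
C5 down a minor third → A4 (3 semitones).
A4 down a perfect fifth → D4 (7 semitones).

D 4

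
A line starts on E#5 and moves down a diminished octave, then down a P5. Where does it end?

E#5 down a diminished octave → E##4 (11 semitones).
Down a perfect fifth from E##4: A##3 (7 semitones down).

A##3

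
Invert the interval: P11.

First reduce the compound perfect eleventh to its simple form, a perfect fourth.
Inverted interval numbers add to nine, so a fourth pairs with a fifth (4 + 5 = 9).
The quality also flips — perfect stays perfect — giving a perfect fifth.

perfect 5th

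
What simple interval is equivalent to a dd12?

doubly diminished fifth

Each octave removed subtracts seven from the number: 12 − 7 = 5.
Quality carries through unchanged, so the simple form is a doubly diminished fifth.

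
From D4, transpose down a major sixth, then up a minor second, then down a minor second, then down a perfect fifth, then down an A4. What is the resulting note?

D4 down a major sixth → F3 (9 semitones).
Up a minor second from F3: Gb3 (1 semitone up).
A minor second down from Gb3 is F3.
F3 down a perfect fifth → Bb2 (7 semitones).
Bb2 down an augmented fourth → Fb2 (6 semitones).

Fb2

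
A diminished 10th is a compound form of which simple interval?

diminished third

Take out an octave (7 from the number): 10 − 7 = 3.
Quality carries through unchanged, so the simple form is a diminished third.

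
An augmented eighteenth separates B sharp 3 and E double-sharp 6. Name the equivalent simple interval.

Subtracting seven from the interval number removes an octave: 18 − 14 = 4.
So an augmented eighteenth is 2 octaves plus an augmented fourth. The quality is unchanged.

A4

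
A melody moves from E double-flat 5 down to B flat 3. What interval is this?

diminished eleventh

Descending from Ebb5 to Bb3 is the same interval as ascending Bb3 to Ebb5.
B to E spans four letter names (B-C-D-E), plus an octave: an eleventh.
A perfect eleventh would be 17 semitones; Bb3 to Ebb5 is 16, one semitone narrower, so the interval is diminished.
(Equivalently, a compound diminished fourth: a diminished fourth plus an octave.)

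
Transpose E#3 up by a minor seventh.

The seventh takes the letter from E up to D.
A minor seventh is 10 semitones; 10 semitones up from E#3 gives D#4.

D#4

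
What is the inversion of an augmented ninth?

diminished seventh

First reduce the compound augmented ninth to its simple form, an augmented second.
Interval numbers invert to sum to nine: 2 + 7 = 9, so a second inverts to a seventh.
Quality inverts too: augmented becomes diminished. That makes the inversion a diminished seventh.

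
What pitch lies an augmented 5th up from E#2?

Five letter names up from E: B.
Moving 8 semitones up from E#2 (the size of an augmented fifth) reaches B##2.

B##2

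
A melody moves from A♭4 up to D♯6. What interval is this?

A to D spans four letter names (A-B-C-D), plus an octave — that makes it an eleventh of some quality.
A perfect eleventh would be 17 semitones; Ab4 to D#6 is 19, two semitones wider, so the interval is doubly augmented.
(Equivalently, a compound doubly augmented fourth: a doubly augmented fourth plus an octave.)

doubly augmented eleventh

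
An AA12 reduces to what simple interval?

doubly augmented fifth

Subtracting seven from the interval number removes an octave: 12 − 7 = 5.
So a doubly augmented twelfth is an octave plus a doubly augmented fifth. The quality is unchanged.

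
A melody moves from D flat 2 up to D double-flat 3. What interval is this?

D to D is the same letter name, plus an octave: an octave.
A perfect octave would be 12 semitones; Db2 to Dbb3 is 11, one semitone narrower, so the interval is diminished.

d8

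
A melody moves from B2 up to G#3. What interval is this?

B to G spans six letter names (B-C-D-E-F-G), so the interval is some kind of sixth.
The major sixth spans 9 semitones, and B2 to G#3 is exactly 9 semitones — so this is a major sixth.

major 6th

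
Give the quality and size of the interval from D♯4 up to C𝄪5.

major seventh

D to C spans seven letter names (D-E-F-G-A-B-C) — that makes it a seventh of some quality.
Counting semitones, D#4→C##5 is 11, which is the major seventh.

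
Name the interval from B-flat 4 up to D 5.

major third

B to D spans three letter names (B-C-D): a third.
The major third spans 4 semitones, and Bb4 to D5 is exactly 4 semitones — so this is a major third.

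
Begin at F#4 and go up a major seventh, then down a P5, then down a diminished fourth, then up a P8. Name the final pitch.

A major seventh up from F#4 is E#5.
Down a perfect fifth from E#5: A#4 (7 semitones down).
A#4 down a diminished fourth → E##4 (4 semitones).
Up a perfect octave from E##4: E##5 (12 semitones up).

E##5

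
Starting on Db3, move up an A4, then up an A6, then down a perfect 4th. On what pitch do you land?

B#3

An augmented fourth up from Db3 is G3.
G3 up an augmented sixth → E#4 (10 semitones).
Down a perfect fourth from E#4: B#3 (5 semitones down).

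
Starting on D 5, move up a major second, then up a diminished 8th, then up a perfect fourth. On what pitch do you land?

A flat 6

A major second up from D5 is E5.
Up a diminished octave from E5: Eb6 (11 semitones up).
A perfect fourth up from Eb6 is Ab6.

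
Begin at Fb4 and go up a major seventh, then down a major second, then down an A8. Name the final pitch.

A major seventh up from Fb4 is Eb5.
Down a major second from Eb5: Db5 (2 semitones down).
An augmented octave down from Db5 is Dbb4.

Dbb4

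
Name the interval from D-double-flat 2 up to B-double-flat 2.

major sixth

D to B spans six letter names (D-E-F-G-A-B), so the interval is some kind of sixth.
Counting semitones, Dbb2→Bbb2 is 9, which is the major sixth.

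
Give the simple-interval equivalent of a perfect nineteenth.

perfect fifth

Subtracting seven from the interval number removes an octave: 19 − 14 = 5.
Quality carries through unchanged, so the simple form is a perfect fifth.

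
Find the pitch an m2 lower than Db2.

C2

Two letter names down from D: C.
A minor second spans 1 semitone, so from Db2 the target pitch is C2.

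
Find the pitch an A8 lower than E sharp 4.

E 3

For an octave the letter name doesn't change: still E, an octave down.
Moving 13 semitones down from E#4 (the size of an augmented octave) reaches E3.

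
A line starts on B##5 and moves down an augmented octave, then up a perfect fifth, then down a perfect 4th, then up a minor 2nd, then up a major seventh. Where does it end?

C##6

An augmented octave down from B##5 is B#4.
A perfect fifth up from B#4 is F##5.
A perfect fourth down from F##5 is C##5.
A minor second up from C##5 is D#5.
D#5 up a major seventh → C##6 (11 semitones).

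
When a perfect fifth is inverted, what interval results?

P4

Inverted interval numbers add to nine, so a fifth pairs with a fourth (5 + 4 = 9).
And perfect stays perfect under inversion, so we get a perfect fourth.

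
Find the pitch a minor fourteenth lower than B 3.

C-sharp 2

Seven letters down from B (plus an octave) reaches C.
A minor fourteenth is 22 semitones; 22 semitones down from B3 gives C#2.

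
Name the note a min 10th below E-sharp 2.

C-double-sharp 1

The tenth's letter: E down three letter names plus an octave → C.
A minor tenth spans 15 semitones, so from E#2 the target pitch is C##1.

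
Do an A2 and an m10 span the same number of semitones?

No

An augmented second is 3 semitones but a minor tenth is 15 semitones — different sizes.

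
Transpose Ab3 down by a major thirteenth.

Counting six letter names plus an octave down from A lands on C.
Moving 21 semitones down from Ab3 (the size of a major thirteenth) reaches Cb2.

Cb2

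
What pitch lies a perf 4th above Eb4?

Ab4

Four letter names up from E: A.
A perfect fourth is 5 semitones; 5 semitones up from Eb4 gives Ab4.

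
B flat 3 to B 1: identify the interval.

Descending from Bb3 to B1 is the same interval as ascending B1 to Bb3.
B to B is the same letter name, plus 2 octaves: a fifteenth.
The perfect fifteenth is 24 semitones; here we have 23, one semitone narrower: diminished.
(Equivalently, a compound diminished octave: a diminished octave plus an octave.)

diminished fifteenth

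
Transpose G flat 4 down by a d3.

E 4

The third takes the letter from G down to E.
A diminished third is 2 semitones; 2 semitones down from Gb4 gives E4.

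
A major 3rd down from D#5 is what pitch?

Three letter names down from D: B.
Moving 4 semitones down from D#5 (the size of a major third) reaches B4.

B4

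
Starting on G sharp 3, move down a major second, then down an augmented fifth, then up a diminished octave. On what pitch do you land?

Down a major second from G#3: F#3 (2 semitones down).
Down an augmented fifth from F#3: Bb2 (8 semitones down).
A diminished octave up from Bb2 is Bbb3.

B double-flat 3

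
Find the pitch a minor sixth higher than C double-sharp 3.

Counting six letter names up from C lands on A.
A minor sixth spans 8 semitones, so from C##3 the target pitch is A#3.

A sharp 3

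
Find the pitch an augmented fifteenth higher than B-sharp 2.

For a fifteenth the letter name doesn't change: still B, two octaves up.
Moving 25 semitones up from B#2 (the size of an augmented fifteenth) reaches B##4.

B-double-sharp 4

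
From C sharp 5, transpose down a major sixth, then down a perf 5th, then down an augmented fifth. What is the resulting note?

D flat 3

A major sixth down from C#5 is E4.
Down a perfect fifth from E4: A3 (7 semitones down).
A3 down an augmented fifth → Db3 (8 semitones).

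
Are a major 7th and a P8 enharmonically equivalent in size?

A major seventh spans 11 semitones; a perfect octave spans 12 semitones. They differ by 1.

No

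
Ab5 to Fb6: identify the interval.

A to F spans six letter names (A-B-C-D-E-F) — that makes it a sixth of some quality.
Ab5 to Fb6 is 8 semitones, a half step short of the major sixth (9), so this is minor.

minor 6th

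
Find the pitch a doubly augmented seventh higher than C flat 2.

Seven letter names up from C: B.
Moving 13 semitones up from Cb2 (the size of a doubly augmented seventh) reaches B#2.

B sharp 2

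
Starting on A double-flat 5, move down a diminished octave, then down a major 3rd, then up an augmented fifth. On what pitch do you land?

A diminished octave down from Abb5 is Ab4.
A major third down from Ab4 is Fb4.
Fb4 up an augmented fifth → C5 (8 semitones).

C 5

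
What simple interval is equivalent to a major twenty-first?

Take out 2 octaves (14 from the number): 21 − 14 = 7.
Quality carries through unchanged, so the simple form is a major seventh.

M7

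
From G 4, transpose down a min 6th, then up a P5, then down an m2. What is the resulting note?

A minor sixth down from G4 is B3.
B3 up a perfect fifth → F#4 (7 semitones).
A minor second down from F#4 is E#4.

E sharp 4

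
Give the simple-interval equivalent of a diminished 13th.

Each octave removed subtracts seven from the number: 13 − 7 = 6.
Quality carries through unchanged, so the simple form is a diminished sixth.

d6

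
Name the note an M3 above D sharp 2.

The third takes the letter from D up to F.
A major third spans 4 semitones, so from D#2 the target pitch is F##2.

F double-sharp 2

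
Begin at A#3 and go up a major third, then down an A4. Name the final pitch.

G#3

A#3 up a major third → C##4 (4 semitones).
C##4 down an augmented fourth → G#3 (6 semitones).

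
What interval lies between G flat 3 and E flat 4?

G to E spans six letter names (G-A-B-C-D-E), so the interval is some kind of sixth.
The major sixth spans 9 semitones, and Gb3 to Eb4 is exactly 9 semitones — so this is a major sixth.

M6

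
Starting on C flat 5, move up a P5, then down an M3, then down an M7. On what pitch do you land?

A perfect fifth up from Cb5 is Gb5.
Down a major third from Gb5: Ebb5 (4 semitones down).
Ebb5 down a major seventh → Fbb4 (11 semitones).

F double-flat 4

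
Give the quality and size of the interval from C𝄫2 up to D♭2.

augmented second

C to D spans two letter names (C-D): a second.
A major second would be 2 semitones; Cbb2 to Db2 is 3, one semitone wider, so the interval is augmented.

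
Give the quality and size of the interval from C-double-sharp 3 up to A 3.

diminished sixth

C to A spans six letter names (C-D-E-F-G-A), so the interval is some kind of sixth.
The major sixth is 9 semitones; here we have 7, two semitones narrower: diminished.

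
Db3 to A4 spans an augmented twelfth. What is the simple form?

augmented fifth

Subtracting seven from the interval number removes an octave: 12 − 7 = 5.
So an augmented twelfth is an octave plus an augmented fifth. The quality is unchanged.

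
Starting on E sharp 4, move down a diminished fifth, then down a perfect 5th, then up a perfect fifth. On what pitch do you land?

E#4 down a diminished fifth → A##3 (6 semitones).
A##3 down a perfect fifth → D##3 (7 semitones).
Up a perfect fifth from D##3: A##3 (7 semitones up).

A double-sharp 3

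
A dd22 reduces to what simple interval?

doubly diminished octave

Take out 2 octaves (14 from the number): 22 − 14 = 8.
So a doubly diminished twenty-second is 2 octaves plus a doubly diminished octave. The quality is unchanged.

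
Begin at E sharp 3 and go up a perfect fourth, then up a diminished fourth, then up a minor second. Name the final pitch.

E flat 4

E#3 up a perfect fourth → A#3 (5 semitones).
A diminished fourth up from A#3 is D4.
A minor second up from D4 is Eb4.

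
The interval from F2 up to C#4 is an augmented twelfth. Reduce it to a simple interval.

augmented fifth

Take out an octave (7 from the number): 12 − 7 = 5.
Quality carries through unchanged, so the simple form is an augmented fifth.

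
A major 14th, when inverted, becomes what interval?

First reduce the compound major fourteenth to its simple form, a major seventh.
The rule of nine gives the new number: 9 − 7 = 2, so a seventh becomes a second.
The quality also flips — major becomes minor — giving a minor second.

minor second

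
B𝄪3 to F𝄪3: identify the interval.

A4

Descending from B##3 to F##3 is the same interval as ascending F##3 to B##3.
F to B spans four letter names (F-G-A-B): a fourth.
A perfect fourth would be 5 semitones; F##3 to B##3 is 6, one semitone wider, so the interval is augmented.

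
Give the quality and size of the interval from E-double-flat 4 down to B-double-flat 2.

P11

Descending from Ebb4 to Bbb2 is the same interval as ascending Bbb2 to Ebb4.
B to E spans four letter names (B-C-D-E), plus an octave, so the interval is some kind of eleventh.
Counting semitones, Bbb2→Ebb4 is 17, which is the perfect eleventh.
(Equivalently, a compound perfect fourth: a perfect fourth plus an octave.)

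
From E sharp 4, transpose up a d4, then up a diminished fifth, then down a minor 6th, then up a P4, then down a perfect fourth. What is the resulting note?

G 4

E#4 up a diminished fourth → A4 (4 semitones).
Up a diminished fifth from A4: Eb5 (6 semitones up).
Down a minor sixth from Eb5: G4 (8 semitones down).
Up a perfect fourth from G4: C5 (5 semitones up).
C5 down a perfect fourth → G4 (5 semitones).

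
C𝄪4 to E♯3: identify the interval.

major sixth

Descending from C##4 to E#3 is the same interval as ascending E#3 to C##4.
E to C spans six letter names (E-F-G-A-B-C) — that makes it a sixth of some quality.
Counting semitones, E#3→C##4 is 9, which is the major sixth.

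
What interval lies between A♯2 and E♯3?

perfect fifth

A to E spans five letter names (A-B-C-D-E): a fifth.
A#2 to E#3 is 7 semitones, matching the perfect fifth exactly, so the quality is perfect.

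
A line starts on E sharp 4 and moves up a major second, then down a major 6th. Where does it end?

A sharp 3

Up a major second from E#4: F##4 (2 semitones up).
F##4 down a major sixth → A#3 (9 semitones).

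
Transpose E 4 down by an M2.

D 4

Two letter names down from E: D.
A major second spans 2 semitones, so from E4 the target pitch is D4.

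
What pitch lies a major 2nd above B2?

C#3

Two letter names up from B: C.
A major second spans 2 semitones, so from B2 the target pitch is C#3.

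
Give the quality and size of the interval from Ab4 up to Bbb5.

A to B spans two letter names (A-B), plus an octave, so the interval is some kind of ninth.
A major ninth would be 14 semitones, but Ab4 to Bbb5 is 13 — one semitone narrower, making it a minor ninth.
(Equivalently, a compound minor second: a minor second plus an octave.)

minor ninth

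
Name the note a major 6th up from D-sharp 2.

Counting six letter names up from D lands on B.
A major sixth spans 9 semitones, so from D#2 the target pitch is B#2.

B-sharp 2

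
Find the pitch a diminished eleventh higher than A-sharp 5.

D 7

The eleventh's letter: A up four letter names plus an octave → D.
A diminished eleventh spans 16 semitones, so from A#5 the target pitch is D7.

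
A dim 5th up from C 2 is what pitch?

G flat 2

Counting five letter names up from C lands on G.
Moving 6 semitones up from C2 (the size of a diminished fifth) reaches Gb2.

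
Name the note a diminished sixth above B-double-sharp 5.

G-sharp 6

Counting six letter names up from B lands on G.
Moving 7 semitones up from B##5 (the size of a diminished sixth) reaches G#6.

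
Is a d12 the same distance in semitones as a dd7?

18 semitones (diminished twelfth) vs 8 semitones (doubly diminished seventh): not equal.

No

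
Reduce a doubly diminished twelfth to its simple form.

Take out an octave (7 from the number): 12 − 7 = 5.
That makes a doubly diminished twelfth a compound doubly diminished fifth — an octave plus a doubly diminished fifth.

doubly diminished fifth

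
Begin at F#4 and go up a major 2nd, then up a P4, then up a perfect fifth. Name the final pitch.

G#5

F#4 up a major second → G#4 (2 semitones).
Up a perfect fourth from G#4: C#5 (5 semitones up).
Up a perfect fifth from C#5: G#5 (7 semitones up).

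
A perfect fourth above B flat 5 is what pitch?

The fourth takes the letter from B up to E.
A perfect fourth spans 5 semitones, so from Bb5 the target pitch is Eb6.

E flat 6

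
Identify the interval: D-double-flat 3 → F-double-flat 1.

major 13th

Descending from Dbb3 to Fbb1 is the same interval as ascending Fbb1 to Dbb3.
F to D spans six letter names (F-G-A-B-C-D), plus an octave — that makes it a thirteenth of some quality.
Counting semitones, Fbb1→Dbb3 is 21, which is the major thirteenth.
(Equivalently, a compound major sixth: a major sixth plus an octave.)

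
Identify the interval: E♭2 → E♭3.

E to E is the same letter name, plus an octave, so the interval is some kind of octave.
The perfect octave spans 12 semitones, and Eb2 to Eb3 is exactly 12 semitones — so this is a perfect octave.

perfect octave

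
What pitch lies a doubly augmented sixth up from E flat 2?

C double-sharp 3

Counting six letter names up from E lands on C.
A doubly augmented sixth is 11 semitones; 11 semitones up from Eb2 gives C##3.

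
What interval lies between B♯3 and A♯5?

minor 14th

B to A spans seven letter names (B-C-D-E-F-G-A), plus an octave: a fourteenth.
B#3 to A#5 is 22 semitones, a half step short of the major fourteenth (23), so this is minor.
(Equivalently, a compound minor seventh: a minor seventh plus an octave.)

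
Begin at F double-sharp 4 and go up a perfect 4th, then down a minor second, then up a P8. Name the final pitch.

Up a perfect fourth from F##4: B#4 (5 semitones up).
A minor second down from B#4 is A##4.
A##4 up a perfect octave → A##5 (12 semitones).

A double-sharp 5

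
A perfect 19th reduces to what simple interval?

P5

Subtracting seven from the interval number removes an octave: 19 − 14 = 5.
That makes a perfect nineteenth a compound perfect fifth — 2 octaves plus a perfect fifth.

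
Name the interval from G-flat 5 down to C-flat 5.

Descending from Gb5 to Cb5 is the same interval as ascending Cb5 to Gb5.
C to G spans five letter names (C-D-E-F-G): a fifth.
The perfect fifth spans 7 semitones, and Cb5 to Gb5 is exactly 7 semitones — so this is a perfect fifth.

P5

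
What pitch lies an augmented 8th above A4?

An octave keeps the letter name A, an octave up from A.
An augmented octave is 13 semitones; 13 semitones up from A4 gives A#5.

A#5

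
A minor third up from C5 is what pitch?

Three letter names up from C: E.
A minor third is 3 semitones; 3 semitones up from C5 gives Eb5.

Eb5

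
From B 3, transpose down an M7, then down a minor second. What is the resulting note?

B3 down a major seventh → C3 (11 semitones).
C3 down a minor second → B2 (1 semitone).

B 2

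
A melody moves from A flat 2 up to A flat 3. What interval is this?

P8

A to A is the same letter name, plus an octave — that makes it an octave of some quality.
Counting semitones, Ab2→Ab3 is 12, which is the perfect octave.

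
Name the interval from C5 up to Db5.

C to D spans two letter names (C-D), so the interval is some kind of second.
A major second would be 2 semitones, but C5 to Db5 is 1 — one semitone narrower, making it a minor second.

minor second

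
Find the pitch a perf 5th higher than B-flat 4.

F 5

Five letter names up from B: F.
A perfect fifth is 7 semitones; 7 semitones up from Bb4 gives F5.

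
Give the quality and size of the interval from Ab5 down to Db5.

perfect fifth

Descending from Ab5 to Db5 is the same interval as ascending Db5 to Ab5.
D to A spans five letter names (D-E-F-G-A) — that makes it a fifth of some quality.
Db5 to Ab5 is 7 semitones, matching the perfect fifth exactly, so the quality is perfect.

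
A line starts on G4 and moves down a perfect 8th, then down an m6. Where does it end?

G4 down a perfect octave → G3 (12 semitones).
Down a minor sixth from G3: B2 (8 semitones down).

B2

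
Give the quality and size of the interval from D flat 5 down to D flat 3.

perfect fifteenth

Descending from Db5 to Db3 is the same interval as ascending Db3 to Db5.
D to D is the same letter name, plus 2 octaves, so the interval is some kind of fifteenth.
Counting semitones, Db3→Db5 is 24, which is the perfect fifteenth.
(Equivalently, a compound perfect octave: a perfect octave plus an octave.)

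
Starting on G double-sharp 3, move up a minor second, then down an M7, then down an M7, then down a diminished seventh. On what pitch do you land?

Up a minor second from G##3: A#3 (1 semitone up).
A major seventh down from A#3 is B2.
A major seventh down from B2 is C2.
Down a diminished seventh from C2: D#1 (9 semitones down).

D sharp 1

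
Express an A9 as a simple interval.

Each octave removed subtracts seven from the number: 9 − 7 = 2.
That makes an augmented ninth a compound augmented second — an octave plus an augmented second.

augmented second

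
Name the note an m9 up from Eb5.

The ninth's letter: E up two letter names plus an octave → F.
Moving 13 semitones up from Eb5 (the size of a minor ninth) reaches Fb6.

Fb6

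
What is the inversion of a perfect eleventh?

perfect 5th

First reduce the compound perfect eleventh to its simple form, a perfect fourth.
Inverted interval numbers add to nine, so a fourth pairs with a fifth (4 + 5 = 9).
And perfect stays perfect under inversion, so we get a perfect fifth.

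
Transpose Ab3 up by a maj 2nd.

Two letter names up from A: B.
Moving 2 semitones up from Ab3 (the size of a major second) reaches Bb3.

Bb3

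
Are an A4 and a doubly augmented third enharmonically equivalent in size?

Yes

Both span 6 semitones: an augmented fourth and a doubly augmented third are the same chromatic distance.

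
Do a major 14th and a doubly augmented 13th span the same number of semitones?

A major fourteenth spans 23 semitones, and a doubly augmented thirteenth also spans 23 semitones — they're enharmonic.

Yes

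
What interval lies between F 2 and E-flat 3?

F to E spans seven letter names (F-G-A-B-C-D-E), so the interval is some kind of seventh.
F2 to Eb3 is 10 semitones, a half step short of the major seventh (11), so this is minor.

minor 7th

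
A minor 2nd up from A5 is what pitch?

Two letter names up from A: B.
Moving 1 semitone up from A5 (the size of a minor second) reaches Bb5.

Bb5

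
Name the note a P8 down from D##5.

D##4

The letter stays D (same as the start), shifted an octave down.
Moving 12 semitones down from D##5 (the size of a perfect octave) reaches D##4.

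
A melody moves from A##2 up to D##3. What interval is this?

A to D spans four letter names (A-B-C-D), so the interval is some kind of fourth.
Counting semitones, A##2→D##3 is 5, which is the perfect fourth.

P4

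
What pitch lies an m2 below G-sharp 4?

F-double-sharp 4

Two letter names down from G: F.
A minor second is 1 semitone; 1 semitone down from G#4 gives F##4.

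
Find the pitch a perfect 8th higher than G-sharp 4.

G-sharp 5

An octave keeps the letter name G, an octave up from G.
A perfect octave spans 12 semitones, so from G#4 the target pitch is G#5.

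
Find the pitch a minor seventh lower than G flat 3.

Counting seven letter names down from G lands on A.
A minor seventh spans 10 semitones, so from Gb3 the target pitch is Ab2.

A flat 2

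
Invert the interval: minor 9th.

major seventh

First reduce the compound minor ninth to its simple form, a minor second.
Inverted interval numbers add to nine, so a second pairs with a seventh (2 + 7 = 9).
And minor becomes major under inversion, so we get a major seventh.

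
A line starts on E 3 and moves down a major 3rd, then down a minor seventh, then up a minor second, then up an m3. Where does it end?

Down a major third from E3: C3 (4 semitones down).
C3 down a minor seventh → D2 (10 semitones).
A minor second up from D2 is Eb2.
Eb2 up a minor third → Gb2 (3 semitones).

G flat 2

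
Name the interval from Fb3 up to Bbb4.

P11

F to B spans four letter names (F-G-A-B), plus an octave — that makes it an eleventh of some quality.
Fb3 to Bbb4 is 17 semitones, matching the perfect eleventh exactly, so the quality is perfect.
(Equivalently, a compound perfect fourth: a perfect fourth plus an octave.)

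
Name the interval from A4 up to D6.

perfect eleventh

A to D spans four letter names (A-B-C-D), plus an octave, so the interval is some kind of eleventh.
The perfect eleventh spans 17 semitones, and A4 to D6 is exactly 17 semitones — so this is a perfect eleventh.
(Equivalently, a compound perfect fourth: a perfect fourth plus an octave.)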